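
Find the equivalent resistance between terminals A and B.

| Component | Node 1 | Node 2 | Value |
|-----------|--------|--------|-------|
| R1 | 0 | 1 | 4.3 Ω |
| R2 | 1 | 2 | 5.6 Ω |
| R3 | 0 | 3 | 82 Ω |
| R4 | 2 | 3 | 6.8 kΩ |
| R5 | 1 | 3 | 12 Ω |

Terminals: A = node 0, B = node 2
The network is not a plain series/parallel combination. Inject a 1 A test current into terminal A (node 0) and return it from terminal B (node 2); then R_eq = V_A / (1 A).
Nodal analysis, taking node 2 as the 0 V reference.
Current source I_test pushes 1 A into node 0 and draws it out of node 2.
KCL at each unknown node (sum of currents leaving = 0; resistances in Ω):
  Node 0: (V_0 - V_1)/4.3 + (V_0 - V_3)/82 - 1 = 0
  Node 1: (V_1 - V_0)/4.3 + (V_1 - 0)/5.6 + (V_1 - V_3)/12 = 0
  Node 3: (V_3 - V_0)/82 + (V_3 - V_1)/12 + (V_3 - 0)/6800 = 0
Collecting terms (coefficients in siemens):
  0.2448·V_0 - 0.2326·V_1 - 0.0122·V_3 = 1
  0.4945·V_1 - 0.2326·V_0 - 0.08333·V_3 = 0
  0.09568·V_3 - 0.0122·V_0 - 0.08333·V_1 = 0
Solving these 3 simultaneous equations (Gaussian elimination) gives:
  V_0 = 9.706 V, V_1 = 5.595 V, V_3 = 6.11 V
R_eq = V_0 / 1 A = 9.706 Ω

Final answer: 9.706 Ω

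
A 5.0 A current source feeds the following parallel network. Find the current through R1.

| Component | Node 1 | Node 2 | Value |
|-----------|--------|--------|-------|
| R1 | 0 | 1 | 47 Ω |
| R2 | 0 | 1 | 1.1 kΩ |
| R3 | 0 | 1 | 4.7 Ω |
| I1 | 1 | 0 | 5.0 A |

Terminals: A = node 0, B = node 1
All resistors sit directly between nodes 0 and 1, so they are in parallel and share one voltage V; the full source current 5 A splits among them.
1/R_par = 1/47 + 1/1100 + 1/4.7 = 0.235 S  =>  R_par = 4.256 Ω
V = I × R_par = 5 × 4.256 = 21.28 V
I_R1 = V/R1 = 21.28/47 = 0.4528 A

Final answer: 0.4528 A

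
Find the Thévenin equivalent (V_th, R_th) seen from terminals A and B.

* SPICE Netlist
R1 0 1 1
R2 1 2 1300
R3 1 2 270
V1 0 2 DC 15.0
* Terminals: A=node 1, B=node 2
Step 1 — V_th is the open-circuit voltage V_A - V_B (nothing connected across the terminals).
Nodal analysis, taking node 2 as the 0 V reference.
Source V1 fixes V_0 = 15 V.
KCL at each unknown node (sum of currents leaving = 0; resistances in Ω):
  Node 1: (V_1 - 15)/1 + (V_1 - 0)/1300 + (V_1 - 0)/270 = 0
Collecting terms: 1.004 × V_1 = 15  =>  V_1 = 14.93 V
V_th = V_1 - V_2 = 14.93 - 0 = 14.93 V
Step 2 — R_th: zero the source — replace V1 by a short circuit (node 2 merges into node 0) — and find the resistance seen between A (node 1) and B (node 0).
Reduce the network between node 1 (A) and node 0 (B) by series/parallel combination:
  Rp1 = R1 ‖ R2 ‖ R3 (parallel, all between nodes 0 and 1) = 1/(1/1 + 1/1300 + 1/270) = 0.9955 Ω
R_th = 0.9955 Ω

Final answer: V_th = 14.93 V, R_th = 0.9955 Ω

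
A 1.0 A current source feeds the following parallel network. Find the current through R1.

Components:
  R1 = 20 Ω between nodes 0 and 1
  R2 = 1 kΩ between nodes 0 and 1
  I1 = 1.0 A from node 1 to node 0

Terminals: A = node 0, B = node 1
All resistors sit directly between nodes 0 and 1, so they are in parallel and share one voltage V; the full source current 1 A splits among them.
1/R_par = 1/20 + 1/1000 = 0.051 S  =>  R_par = 19.61 Ω
V = I × R_par = 1 × 19.61 = 19.61 V
I_R1 = V/R1 = 19.61/20 = 0.9804 A

Final answer: 0.9804 A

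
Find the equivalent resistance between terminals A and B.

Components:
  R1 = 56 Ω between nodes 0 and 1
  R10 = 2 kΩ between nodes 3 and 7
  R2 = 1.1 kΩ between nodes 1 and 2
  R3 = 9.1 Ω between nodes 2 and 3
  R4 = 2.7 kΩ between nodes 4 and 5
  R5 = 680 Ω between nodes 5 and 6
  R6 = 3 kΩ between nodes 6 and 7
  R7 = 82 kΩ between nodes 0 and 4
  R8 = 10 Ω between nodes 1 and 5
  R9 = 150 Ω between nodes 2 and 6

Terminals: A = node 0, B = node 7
The network is not a plain series/parallel combination. Inject a 1 A test current into terminal A (node 0) and return it from terminal B (node 7); then R_eq = V_A / (1 A).
Nodal analysis, taking node 7 as the 0 V reference.
Current source I_test pushes 1 A into node 0 and draws it out of node 7.
KCL at each unknown node (sum of currents leaving = 0; resistances in Ω):
  Node 0: (V_0 - V_1)/56 + (V_0 - V_4)/82000 - 1 = 0
  Node 1: (V_1 - V_0)/56 + (V_1 - V_2)/1100 + (V_1 - V_5)/10 = 0
  Node 2: (V_2 - V_1)/1100 + (V_2 - V_3)/9.1 + (V_2 - V_6)/150 = 0
  Node 3: (V_3 - V_2)/9.1 + (V_3 - 0)/2000 = 0
  Node 4: (V_4 - V_0)/82000 + (V_4 - V_5)/2700 = 0
  Node 5: (V_5 - V_1)/10 + (V_5 - V_4)/2700 + (V_5 - V_6)/680 = 0
  Node 6: (V_6 - V_2)/150 + (V_6 - V_5)/680 + (V_6 - 0)/3000 = 0
Collecting terms (coefficients in siemens):
  0.01787·V_0 - 0.01786·V_1 - 0.0000122·V_4 = 1
  0.1188·V_1 - 0.01786·V_0 - 0.0009091·V_2 - 0.1·V_5 = 0
  0.1175·V_2 - 0.0009091·V_1 - 0.1099·V_3 - 0.006667·V_6 = 0
  0.1104·V_3 - 0.1099·V_2 = 0
  0.0003826·V_4 - 0.0000122·V_0 - 0.0003704·V_5 = 0
  0.1018·V_5 - 0.1·V_1 - 0.0003704·V_4 - 0.001471·V_6 = 0
  0.008471·V_6 - 0.006667·V_2 - 0.001471·V_5 = 0
Solving these 7 simultaneous equations (Gaussian elimination) gives:
  V_0 = 1689 V, V_1 = 1633 V, V_2 = 1192 V, V_3 = 1186 V
  V_4 = 1629 V, V_5 = 1627 V, V_6 = 1220 V
R_eq = V_0 / 1 A = 1689 Ω = 1.689 kΩ

Final answer: 1.689 kΩ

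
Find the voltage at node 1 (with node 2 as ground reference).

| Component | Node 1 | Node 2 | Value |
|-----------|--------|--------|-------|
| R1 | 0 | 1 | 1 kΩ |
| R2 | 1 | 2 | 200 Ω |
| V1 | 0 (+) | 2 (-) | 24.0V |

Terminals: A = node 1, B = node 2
Nodal analysis, taking node 2 as the 0 V reference.
Source V1 fixes V_0 = 24 V.
KCL at each unknown node (sum of currents leaving = 0; resistances in Ω):
  Node 1: (V_1 - 24)/1000 + (V_1 - 0)/200 = 0
Collecting terms: 0.006 × V_1 = 0.024  =>  V_1 = 4 V
The requested potential is V_1 = 4 V.

Final answer: V_1 = 4 V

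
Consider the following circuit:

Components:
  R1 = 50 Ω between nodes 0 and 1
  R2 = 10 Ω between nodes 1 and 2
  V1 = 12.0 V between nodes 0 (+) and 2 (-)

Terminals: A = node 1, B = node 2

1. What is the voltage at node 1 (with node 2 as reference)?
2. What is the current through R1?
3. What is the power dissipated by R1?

Nodal analysis, taking node 2 as the 0 V reference.
Source V1 fixes V_0 = 12 V.
KCL at each unknown node (sum of currents leaving = 0; resistances in Ω):
  Node 1: (V_1 - 12)/50 + (V_1 - 0)/10 = 0
Collecting terms: 0.12 × V_1 = 0.24  =>  V_1 = 2 V
Part 1:
  Read off the nodal solution: V_1 = 2 V
Part 2:
  I_R1 = (V_0 - V_1)/R1 = (12 - 2)/50 = 0.2 A
  Magnitude: I_R1 = 0.2 A
Part 3:
  I_R1 = (V_0 - V_1)/R1 = (12 - 2)/50 = 0.2 A
  P_R1 = I_R1² × R1 = (0.2)² × 50 = 2 W

Final answers:
1. V_1 = 2 V
2. I_R1 = 0.2 A
3. P_R1 = 2 W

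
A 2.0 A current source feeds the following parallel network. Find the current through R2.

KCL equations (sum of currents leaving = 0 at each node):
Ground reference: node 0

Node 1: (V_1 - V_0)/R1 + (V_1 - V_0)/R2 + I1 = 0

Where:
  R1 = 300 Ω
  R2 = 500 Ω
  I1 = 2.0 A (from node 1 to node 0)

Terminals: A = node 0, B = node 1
All resistors sit directly between nodes 0 and 1, so they are in parallel and share one voltage V; the full source current 2 A splits among them.
1/R_par = 1/300 + 1/500 = 0.005333 S  =>  R_par = 187.5 Ω
V = I × R_par = 2 × 187.5 = 375 V
I_R2 = V/R2 = 375/500 = 0.75 A

Final answer: 0.75 A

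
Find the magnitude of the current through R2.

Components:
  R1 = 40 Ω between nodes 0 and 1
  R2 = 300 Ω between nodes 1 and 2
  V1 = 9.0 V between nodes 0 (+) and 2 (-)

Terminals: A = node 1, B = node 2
Nodal analysis, taking node 2 as the 0 V reference.
Source V1 fixes V_0 = 9 V.
KCL at each unknown node (sum of currents leaving = 0; resistances in Ω):
  Node 1: (V_1 - 9)/40 + (V_1 - 0)/300 = 0
Collecting terms: 0.02833 × V_1 = 0.225  =>  V_1 = 7.941 V
I_R2 = (V_1 - V_2)/R2 = (7.941 - 0)/300 = 0.02647 A
|I_R2| = 0.02647 A

Final answer: |I_R2| = 0.02647 A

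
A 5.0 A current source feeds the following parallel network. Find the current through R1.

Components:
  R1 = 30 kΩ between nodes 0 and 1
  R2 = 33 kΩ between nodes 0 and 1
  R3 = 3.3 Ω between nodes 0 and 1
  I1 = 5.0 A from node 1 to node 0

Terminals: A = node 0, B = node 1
All resistors sit directly between nodes 0 and 1, so they are in parallel and share one voltage V; the full source current 5 A splits among them.
1/R_par = 1/30000 + 1/33000 + 1/3.3 = 0.3031 S  =>  R_par = 3.299 Ω
V = I × R_par = 5 × 3.299 = 16.5 V
I_R1 = V/R1 = 16.5/30000 = 0.0005499 A

Final answer: 0.0005499 A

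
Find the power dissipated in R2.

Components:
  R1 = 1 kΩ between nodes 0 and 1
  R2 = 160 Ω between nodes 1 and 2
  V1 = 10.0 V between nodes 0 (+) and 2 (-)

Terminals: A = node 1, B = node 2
Nodal analysis, taking node 2 as the 0 V reference.
Source V1 fixes V_0 = 10 V.
KCL at each unknown node (sum of currents leaving = 0; resistances in Ω):
  Node 1: (V_1 - 10)/1000 + (V_1 - 0)/160 = 0
Collecting terms: 0.00725 × V_1 = 0.01  =>  V_1 = 1.379 V
I_R2 = (V_1 - V_2)/R2 = (1.379 - 0)/160 = 0.008621 A
P_R2 = I_R2² × R2 = (0.008621)² × 160 = 0.01189 W

Final answer: 0.01189 W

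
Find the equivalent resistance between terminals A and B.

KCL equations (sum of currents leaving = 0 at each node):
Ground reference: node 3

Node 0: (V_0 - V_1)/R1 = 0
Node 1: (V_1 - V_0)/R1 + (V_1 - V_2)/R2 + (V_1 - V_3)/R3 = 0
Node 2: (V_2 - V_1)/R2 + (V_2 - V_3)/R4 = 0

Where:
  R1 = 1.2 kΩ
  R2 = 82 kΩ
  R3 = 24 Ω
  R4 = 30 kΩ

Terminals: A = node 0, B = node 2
Reduce the network between node 0 (A) and node 2 (B) by series/parallel combination:
  Rs1 = R3 + R4 (series, joined only at node 3) = 24 + 30000 = 30020 Ω
  Rp1 = R2 ‖ Rs1 (parallel, both between nodes 1 and 2) = 1/(1/82000 + 1/30020) = 21980 Ω
  Rs2 = R1 + Rp1 (series, joined only at node 1) = 1200 + 21980 = 23180 Ω
R_eq = 23.18 kΩ

Final answer: 23.18 kΩ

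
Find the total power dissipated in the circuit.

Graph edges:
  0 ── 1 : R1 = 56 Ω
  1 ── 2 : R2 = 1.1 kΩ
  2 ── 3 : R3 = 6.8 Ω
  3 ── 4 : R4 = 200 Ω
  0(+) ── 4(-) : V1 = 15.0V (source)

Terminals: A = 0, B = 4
Nodal analysis, taking node 4 as the 0 V reference.
Source V1 fixes V_0 = 15 V.
KCL at each unknown node (sum of currents leaving = 0; resistances in Ω):
  Node 1: (V_1 - 15)/56 + (V_1 - V_2)/1100 = 0
  Node 2: (V_2 - V_1)/1100 + (V_2 - V_3)/6.8 = 0
  Node 3: (V_3 - V_2)/6.8 + (V_3 - 0)/200 = 0
Collecting terms (coefficients in siemens):
  0.01877·V_1 - 0.0009091·V_2 = 0.2679
  0.148·V_2 - 0.0009091·V_1 - 0.1471·V_3 = 0
  0.1521·V_3 - 0.1471·V_2 = 0
Solving these 3 simultaneous equations (Gaussian elimination) gives:
  V_1 = 14.38 V, V_2 = 2.276 V, V_3 = 2.201 V
Power in each resistor, P = (ΔV)²/R:
  P_R1 = (15 - 14.38)²/56 = 0.006784 W
  P_R2 = (14.38 - 2.276)²/1100 = 0.1333 W
  P_R3 = (2.276 - 2.201)²/6.8 = 0.0008238 W
  P_R4 = (2.201 - 0)²/200 = 0.02423 W
P_total = P_R1 + P_R2 + P_R3 + P_R4 = 0.1651 W

Final answer: 0.1651 W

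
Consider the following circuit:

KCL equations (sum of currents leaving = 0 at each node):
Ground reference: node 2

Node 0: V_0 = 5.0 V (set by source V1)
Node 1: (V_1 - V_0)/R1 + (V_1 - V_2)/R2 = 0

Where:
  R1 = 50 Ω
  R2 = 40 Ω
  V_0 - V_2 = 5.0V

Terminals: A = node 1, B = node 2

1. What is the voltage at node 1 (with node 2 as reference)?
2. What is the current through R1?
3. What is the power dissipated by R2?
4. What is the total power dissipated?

Nodal analysis, taking node 2 as the 0 V reference.
Source V1 fixes V_0 = 5 V.
KCL at each unknown node (sum of currents leaving = 0; resistances in Ω):
  Node 1: (V_1 - 5)/50 + (V_1 - 0)/40 = 0
Collecting terms: 0.045 × V_1 = 0.1  =>  V_1 = 2.222 V
Part 1:
  Read off the nodal solution: V_1 = 2.222 V
Part 2:
  I_R1 = (V_0 - V_1)/R1 = (5 - 2.222)/50 = 0.05556 A
  Magnitude: I_R1 = 0.05556 A
Part 3:
  I_R2 = (V_1 - V_2)/R2 = (2.222 - 0)/40 = 0.05556 A
  P_R2 = I_R2² × R2 = (0.05556)² × 40 = 0.1235 W
Part 4:
  Power in each resistor, P = (ΔV)²/R:
    P_R1 = (5 - 2.222)²/50 = 0.1543 W
    P_R2 = (2.222 - 0)²/40 = 0.1235 W
  P_total = P_R1 + P_R2 = 0.2778 W

Final answers:
1. V_1 = 2.222 V
2. I_R1 = 0.05556 A
3. P_R2 = 0.1235 W
4. P_total = 0.2778 W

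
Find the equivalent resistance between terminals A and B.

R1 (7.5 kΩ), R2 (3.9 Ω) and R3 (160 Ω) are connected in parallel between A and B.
Reduce the network between node 0 (A) and node 1 (B) by series/parallel combination:
  Rp1 = R1 ‖ R2 ‖ R3 (parallel, all between nodes 0 and 1) = 1/(1/7500 + 1/3.9 + 1/160) = 3.805 Ω
R_eq = 3.805 Ω

Final answer: 3.805 Ω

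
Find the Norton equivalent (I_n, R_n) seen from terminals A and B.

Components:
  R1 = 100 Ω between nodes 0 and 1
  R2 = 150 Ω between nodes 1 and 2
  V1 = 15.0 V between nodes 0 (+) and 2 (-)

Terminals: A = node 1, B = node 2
Find the Thévenin equivalent first; then I_n = V_th/R_th and R_n = R_th.
Step 1 — V_th is the open-circuit voltage V_A - V_B (nothing connected across the terminals).
Nodal analysis, taking node 2 as the 0 V reference.
Source V1 fixes V_0 = 15 V.
KCL at each unknown node (sum of currents leaving = 0; resistances in Ω):
  Node 1: (V_1 - 15)/100 + (V_1 - 0)/150 = 0
Collecting terms: 0.01667 × V_1 = 0.15  =>  V_1 = 9 V
V_th = V_1 - V_2 = 9 - 0 = 9 V
Step 2 — R_th: zero the source — replace V1 by a short circuit (node 2 merges into node 0) — and find the resistance seen between A (node 1) and B (node 0).
Reduce the network between node 1 (A) and node 0 (B) by series/parallel combination:
  Rp1 = R1 ‖ R2 (parallel, both between nodes 0 and 1) = 1/(1/100 + 1/150) = 60 Ω
R_th = 60 Ω
I_n = V_th/R_th = 9/60 = 0.15 A, and R_n = R_th = 60 Ω

Final answer: I_n = 0.15 A, R_n = 60 Ω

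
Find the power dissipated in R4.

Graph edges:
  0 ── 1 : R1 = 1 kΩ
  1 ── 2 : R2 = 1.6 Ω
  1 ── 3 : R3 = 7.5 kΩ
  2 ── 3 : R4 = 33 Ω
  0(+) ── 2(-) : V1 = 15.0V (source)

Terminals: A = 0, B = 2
Nodal analysis, taking node 2 as the 0 V reference.
Source V1 fixes V_0 = 15 V.
KCL at each unknown node (sum of currents leaving = 0; resistances in Ω):
  Node 1: (V_1 - 15)/1000 + (V_1 - 0)/1.6 + (V_1 - V_3)/7500 = 0
  Node 3: (V_3 - V_1)/7500 + (V_3 - 0)/33 = 0
Collecting terms (coefficients in siemens):
  0.6261·V_1 - 0.0001333·V_3 = 0.015
  0.03044·V_3 - 0.0001333·V_1 = 0
Determinant D = (0.6261)(0.03044) - (-0.0001333)(-0.0001333) = 0.01906
V_1 = [(0.015)(0.03044) - (-0.0001333)(0)]/D = 0.02396 V
V_3 = [(0.6261)(0) - (0.015)(-0.0001333)]/D = 0.0001049 V
I_R4 = (V_2 - V_3)/R4 = (0 - 0.0001049)/33 = -0.00000318 A
P_R4 = I_R4² × R4 = (-0.00000318)² × 33 = 0.0000000003338 W

Final answer: 3.338e-10 W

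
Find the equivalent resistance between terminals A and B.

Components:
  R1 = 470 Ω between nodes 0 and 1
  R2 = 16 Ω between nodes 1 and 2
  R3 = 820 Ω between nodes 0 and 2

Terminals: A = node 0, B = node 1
Reduce the network between node 0 (A) and node 1 (B) by series/parallel combination:
  Rs1 = R3 + R2 (series, joined only at node 2) = 820 + 16 = 836 Ω
  Rp1 = R1 ‖ Rs1 (parallel, both between nodes 0 and 1) = 1/(1/470 + 1/836) = 300.9 Ω
R_eq = 300.9 Ω

Final answer: 300.9 Ω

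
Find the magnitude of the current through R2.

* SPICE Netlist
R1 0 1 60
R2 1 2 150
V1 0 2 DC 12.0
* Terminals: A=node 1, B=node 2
Nodal analysis, taking node 2 as the 0 V reference.
Source V1 fixes V_0 = 12 V.
KCL at each unknown node (sum of currents leaving = 0; resistances in Ω):
  Node 1: (V_1 - 12)/60 + (V_1 - 0)/150 = 0
Collecting terms: 0.02333 × V_1 = 0.2  =>  V_1 = 8.571 V
I_R2 = (V_1 - V_2)/R2 = (8.571 - 0)/150 = 0.05714 A
|I_R2| = 0.05714 A

Final answer: |I_R2| = 0.05714 A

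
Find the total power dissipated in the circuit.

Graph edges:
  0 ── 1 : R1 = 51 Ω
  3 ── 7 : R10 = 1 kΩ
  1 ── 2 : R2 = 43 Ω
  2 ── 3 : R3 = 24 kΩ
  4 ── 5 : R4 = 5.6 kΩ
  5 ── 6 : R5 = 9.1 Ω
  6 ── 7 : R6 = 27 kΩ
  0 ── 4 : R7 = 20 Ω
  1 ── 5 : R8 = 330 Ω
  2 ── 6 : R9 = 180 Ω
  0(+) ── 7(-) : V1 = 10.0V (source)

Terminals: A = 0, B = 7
Nodal analysis, taking node 7 as the 0 V reference.
Source V1 fixes V_0 = 10 V.
KCL at each unknown node (sum of currents leaving = 0; resistances in Ω):
  Node 1: (V_1 - 10)/51 + (V_1 - V_2)/43 + (V_1 - V_5)/330 = 0
  Node 2: (V_2 - V_1)/43 + (V_2 - V_3)/24000 + (V_2 - V_6)/180 = 0
  Node 3: (V_3 - V_2)/24000 + (V_3 - 0)/1000 = 0
  Node 4: (V_4 - V_5)/5600 + (V_4 - 10)/20 = 0
  Node 5: (V_5 - V_4)/5600 + (V_5 - V_6)/9.1 + (V_5 - V_1)/330 = 0
  Node 6: (V_6 - V_5)/9.1 + (V_6 - 0)/27000 + (V_6 - V_2)/180 = 0
Collecting terms (coefficients in siemens):
  0.04589·V_1 - 0.02326·V_2 - 0.00303·V_5 = 0.1961
  0.02885·V_2 - 0.02326·V_1 - 0.00004167·V_3 - 0.005556·V_6 = 0
  0.001042·V_3 - 0.00004167·V_2 = 0
  0.05018·V_4 - 0.0001786·V_5 = 0.5
  0.1131·V_5 - 0.00303·V_1 - 0.0001786·V_4 - 0.1099·V_6 = 0
  0.1155·V_6 - 0.005556·V_2 - 0.1099·V_5 = 0
Solving these 6 simultaneous equations (Gaussian elimination) gives:
  V_1 = 9.962 V, V_2 = 9.937 V, V_3 = 0.3975 V, V_4 = 10 V
  V_5 = 9.906 V, V_6 = 9.904 V
Power in each resistor, P = (ΔV)²/R:
  P_R1 = (10 - 9.962)²/51 = 0.0000285 W
  P_R2 = (9.962 - 9.937)²/43 = 0.00001439 W
  P_R3 = (9.937 - 0.3975)²/24000 = 0.003792 W
  P_R4 = (10 - 9.906)²/5600 = 0.000001564 W
  P_R5 = (9.906 - 9.904)²/9.1 = 0.000000314 W
  P_R6 = (9.904 - 0)²/27000 = 0.003633 W
  P_R7 = (10 - 10)²/20 = 0.000000005584 W
  P_R8 = (9.962 - 9.906)²/330 = 0.000009429 W
  P_R9 = (9.937 - 9.904)²/180 = 0.000005902 W
  P_R10 = (0.3975 - 0)²/1000 = 0.000158 W
P_total = P_R1 + P_R2 + P_R3 + P_R4 + P_R5 + P_R6 + P_R7 + P_R8 + P_R9 + P_R10 = 0.007643 W

Final answer: 0.007643 W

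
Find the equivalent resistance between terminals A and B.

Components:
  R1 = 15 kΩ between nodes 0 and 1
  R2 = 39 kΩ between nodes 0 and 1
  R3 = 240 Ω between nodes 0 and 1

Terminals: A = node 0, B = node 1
Reduce the network between node 0 (A) and node 1 (B) by series/parallel combination:
  Rp1 = R1 ‖ R2 ‖ R3 (parallel, all between nodes 0 and 1) = 1/(1/15000 + 1/39000 + 1/240) = 234.8 Ω
R_eq = 234.8 Ω

Final answer: 234.8 Ω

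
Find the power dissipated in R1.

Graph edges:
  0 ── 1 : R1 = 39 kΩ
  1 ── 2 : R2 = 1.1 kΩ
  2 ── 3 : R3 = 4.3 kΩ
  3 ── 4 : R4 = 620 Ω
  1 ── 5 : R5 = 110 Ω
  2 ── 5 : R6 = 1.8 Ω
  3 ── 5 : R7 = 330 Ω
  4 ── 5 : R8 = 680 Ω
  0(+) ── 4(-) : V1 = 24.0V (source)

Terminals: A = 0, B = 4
Nodal analysis, taking node 4 as the 0 V reference.
Source V1 fixes V_0 = 24 V.
KCL at each unknown node (sum of currents leaving = 0; resistances in Ω):
  Node 1: (V_1 - 24)/39000 + (V_1 - V_2)/1100 + (V_1 - V_5)/110 = 0
  Node 2: (V_2 - V_1)/1100 + (V_2 - V_3)/4300 + (V_2 - V_5)/1.8 = 0
  Node 3: (V_3 - V_2)/4300 + (V_3 - 0)/620 + (V_3 - V_5)/330 = 0
  Node 5: (V_5 - V_1)/110 + (V_5 - V_2)/1.8 + (V_5 - V_3)/330 + (V_5 - 0)/680 = 0
Collecting terms (coefficients in siemens):
  0.01003·V_1 - 0.0009091·V_2 - 0.009091·V_5 = 0.0006154
  0.5567·V_2 - 0.0009091·V_1 - 0.0002326·V_3 - 0.5556·V_5 = 0
  0.004876·V_3 - 0.0002326·V_2 - 0.00303·V_5 = 0
  0.5691·V_5 - 0.009091·V_1 - 0.5556·V_2 - 0.00303·V_3 = 0
Solving these 4 simultaneous equations (Gaussian elimination) gives:
  V_1 = 0.2991 V, V_2 = 0.2384 V, V_3 = 0.1595 V, V_5 = 0.2383 V
I_R1 = (V_0 - V_1)/R1 = (24 - 0.2991)/39000 = 0.0006077 A
P_R1 = I_R1² × R1 = (0.0006077)² × 39000 = 0.0144 W

Final answer: 0.0144 W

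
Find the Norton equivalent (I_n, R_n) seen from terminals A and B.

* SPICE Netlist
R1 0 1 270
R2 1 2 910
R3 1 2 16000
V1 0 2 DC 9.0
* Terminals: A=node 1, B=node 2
Find the Thévenin equivalent first; then I_n = V_th/R_th and R_n = R_th.
Step 1 — V_th is the open-circuit voltage V_A - V_B (nothing connected across the terminals).
Nodal analysis, taking node 2 as the 0 V reference.
Source V1 fixes V_0 = 9 V.
KCL at each unknown node (sum of currents leaving = 0; resistances in Ω):
  Node 1: (V_1 - 9)/270 + (V_1 - 0)/910 + (V_1 - 0)/16000 = 0
Collecting terms: 0.004865 × V_1 = 0.03333  =>  V_1 = 6.852 V
V_th = V_1 - V_2 = 6.852 - 0 = 6.852 V
Step 2 — R_th: zero the source — replace V1 by a short circuit (node 2 merges into node 0) — and find the resistance seen between A (node 1) and B (node 0).
Reduce the network between node 1 (A) and node 0 (B) by series/parallel combination:
  Rp1 = R1 ‖ R2 ‖ R3 (parallel, all between nodes 0 and 1) = 1/(1/270 + 1/910 + 1/16000) = 205.5 Ω
R_th = 205.5 Ω
I_n = V_th/R_th = 6.852/205.5 = 0.03333 A, and R_n = R_th = 205.5 Ω

Final answer: I_n = 0.03333 A, R_n = 205.5 Ω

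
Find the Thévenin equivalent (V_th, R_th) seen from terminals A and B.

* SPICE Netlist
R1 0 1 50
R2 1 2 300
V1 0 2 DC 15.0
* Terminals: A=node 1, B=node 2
Step 1 — V_th is the open-circuit voltage V_A - V_B (nothing connected across the terminals).
Nodal analysis, taking node 2 as the 0 V reference.
Source V1 fixes V_0 = 15 V.
KCL at each unknown node (sum of currents leaving = 0; resistances in Ω):
  Node 1: (V_1 - 15)/50 + (V_1 - 0)/300 = 0
Collecting terms: 0.02333 × V_1 = 0.3  =>  V_1 = 12.86 V
V_th = V_1 - V_2 = 12.86 - 0 = 12.86 V
Step 2 — R_th: zero the source — replace V1 by a short circuit (node 2 merges into node 0) — and find the resistance seen between A (node 1) and B (node 0).
Reduce the network between node 1 (A) and node 0 (B) by series/parallel combination:
  Rp1 = R1 ‖ R2 (parallel, both between nodes 0 and 1) = 1/(1/50 + 1/300) = 42.86 Ω
R_th = 42.86 Ω

Final answer: V_th = 12.86 V, R_th = 42.86 Ω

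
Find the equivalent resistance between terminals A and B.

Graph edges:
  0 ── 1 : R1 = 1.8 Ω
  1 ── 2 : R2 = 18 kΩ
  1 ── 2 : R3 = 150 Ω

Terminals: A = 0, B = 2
Reduce the network between node 0 (A) and node 2 (B) by series/parallel combination:
  Rp1 = R2 ‖ R3 (parallel, both between nodes 1 and 2) = 1/(1/18000 + 1/150) = 148.8 Ω
  Rs1 = R1 + Rp1 (series, joined only at node 1) = 1.8 + 148.8 = 150.6 Ω
R_eq = 150.6 Ω

Final answer: 150.6 Ω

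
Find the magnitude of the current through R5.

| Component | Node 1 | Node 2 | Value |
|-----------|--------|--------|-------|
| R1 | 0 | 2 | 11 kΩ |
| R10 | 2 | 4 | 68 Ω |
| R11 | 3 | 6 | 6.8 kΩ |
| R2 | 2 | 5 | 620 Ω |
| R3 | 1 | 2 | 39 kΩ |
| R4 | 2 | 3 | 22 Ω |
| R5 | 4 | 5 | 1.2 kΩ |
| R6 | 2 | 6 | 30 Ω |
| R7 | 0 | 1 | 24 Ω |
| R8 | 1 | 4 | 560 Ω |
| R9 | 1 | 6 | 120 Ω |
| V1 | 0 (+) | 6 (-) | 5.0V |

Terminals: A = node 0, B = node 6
Nodal analysis, taking node 6 as the 0 V reference.
Source V1 fixes V_0 = 5 V.
KCL at each unknown node (sum of currents leaving = 0; resistances in Ω):
  Node 1: (V_1 - V_2)/39000 + (V_1 - 5)/24 + (V_1 - V_4)/560 + (V_1 - 0)/120 = 0
  Node 2: (V_2 - 5)/11000 + (V_2 - V_5)/620 + (V_2 - V_1)/39000 + (V_2 - V_3)/22 + (V_2 - 0)/30 + (V_2 - V_4)/68 = 0
  Node 3: (V_3 - V_2)/22 + (V_3 - 0)/6800 = 0
  Node 4: (V_4 - V_5)/1200 + (V_4 - V_1)/560 + (V_4 - V_2)/68 = 0
  Node 5: (V_5 - V_2)/620 + (V_5 - V_4)/1200 = 0
Collecting terms (coefficients in siemens):
  0.05181·V_1 - 0.00002564·V_2 - 0.001786·V_4 = 0.2083
  0.09522·V_2 - 0.00002564·V_1 - 0.04545·V_3 - 0.01471·V_4 - 0.001613·V_5 = 0.0004545
  0.0456·V_3 - 0.04545·V_2 = 0
  0.01732·V_4 - 0.001786·V_1 - 0.01471·V_2 - 0.0008333·V_5 = 0
  0.002446·V_5 - 0.001613·V_2 - 0.0008333·V_4 = 0
Solving these 5 simultaneous equations (Gaussian elimination) gives:
  V_1 = 4.042 V, V_2 = 0.1994 V, V_3 = 0.1988 V, V_4 = 0.6021 V
  V_5 = 0.3366 V
I_R5 = (V_4 - V_5)/R5 = (0.6021 - 0.3366)/1200 = 0.0002212 A
|I_R5| = 0.0002212 A

Final answer: |I_R5| = 0.0002212 A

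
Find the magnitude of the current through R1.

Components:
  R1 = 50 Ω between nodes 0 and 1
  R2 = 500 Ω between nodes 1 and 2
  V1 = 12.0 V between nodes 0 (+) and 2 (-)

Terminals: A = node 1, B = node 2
Nodal analysis, taking node 2 as the 0 V reference.
Source V1 fixes V_0 = 12 V.
KCL at each unknown node (sum of currents leaving = 0; resistances in Ω):
  Node 1: (V_1 - 12)/50 + (V_1 - 0)/500 = 0
Collecting terms: 0.022 × V_1 = 0.24  =>  V_1 = 10.91 V
I_R1 = (V_0 - V_1)/R1 = (12 - 10.91)/50 = 0.02182 A
|I_R1| = 0.02182 A

Final answer: |I_R1| = 0.02182 A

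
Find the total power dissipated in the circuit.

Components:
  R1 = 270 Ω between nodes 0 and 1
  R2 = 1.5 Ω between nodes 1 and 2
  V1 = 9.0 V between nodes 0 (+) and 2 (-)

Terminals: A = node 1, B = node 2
Nodal analysis, taking node 2 as the 0 V reference.
Source V1 fixes V_0 = 9 V.
KCL at each unknown node (sum of currents leaving = 0; resistances in Ω):
  Node 1: (V_1 - 9)/270 + (V_1 - 0)/1.5 = 0
Collecting terms: 0.6704 × V_1 = 0.03333  =>  V_1 = 0.04972 V
Power in each resistor, P = (ΔV)²/R:
  P_R1 = (9 - 0.04972)²/270 = 0.2967 W
  P_R2 = (0.04972 - 0)²/1.5 = 0.001648 W
P_total = P_R1 + P_R2 = 0.2983 W

Final answer: 0.2983 W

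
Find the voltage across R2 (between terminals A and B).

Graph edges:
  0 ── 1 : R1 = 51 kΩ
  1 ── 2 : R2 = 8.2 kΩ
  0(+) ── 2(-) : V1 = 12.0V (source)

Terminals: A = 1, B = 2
R1 and R2 are in series across V1 (node 0 → node 1 → node 2), and the output A–B is taken across R2, so this is a voltage divider.
Series current: I = V1/(R1 + R2) = 12/(51000 + 8200) = 12/59200 = 0.0002027 A
V_R2 = I × R2 = V1 × R2/(R1 + R2) = 12 × 8200/59200 = 1.662 V

Final answer: 1.662 V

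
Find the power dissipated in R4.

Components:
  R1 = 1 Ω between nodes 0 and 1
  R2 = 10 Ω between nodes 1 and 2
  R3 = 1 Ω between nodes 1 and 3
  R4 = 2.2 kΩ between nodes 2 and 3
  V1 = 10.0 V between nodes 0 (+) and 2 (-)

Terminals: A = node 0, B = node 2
Nodal analysis, taking node 2 as the 0 V reference.
Source V1 fixes V_0 = 10 V.
KCL at each unknown node (sum of currents leaving = 0; resistances in Ω):
  Node 1: (V_1 - 10)/1 + (V_1 - 0)/10 + (V_1 - V_3)/1 = 0
  Node 3: (V_3 - V_1)/1 + (V_3 - 0)/2200 = 0
Collecting terms (coefficients in siemens):
  2.1·V_1 - 1·V_3 = 10
  1·V_3 - 1·V_1 = 0
Determinant D = (2.1)(1) - (-1)(-1) = 1.101
V_1 = [(10)(1) - (-1)(0)]/D = 9.087 V
V_3 = [(2.1)(0) - (10)(-1)]/D = 9.083 V
I_R4 = (V_2 - V_3)/R4 = (0 - 9.083)/2200 = -0.004129 A
P_R4 = I_R4² × R4 = (-0.004129)² × 2200 = 0.0375 W

Final answer: 0.0375 W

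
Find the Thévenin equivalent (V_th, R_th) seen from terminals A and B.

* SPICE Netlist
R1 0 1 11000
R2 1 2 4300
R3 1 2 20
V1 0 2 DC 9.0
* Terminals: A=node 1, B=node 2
Step 1 — V_th is the open-circuit voltage V_A - V_B (nothing connected across the terminals).
Nodal analysis, taking node 2 as the 0 V reference.
Source V1 fixes V_0 = 9 V.
KCL at each unknown node (sum of currents leaving = 0; resistances in Ω):
  Node 1: (V_1 - 9)/11000 + (V_1 - 0)/4300 + (V_1 - 0)/20 = 0
Collecting terms: 0.05032 × V_1 = 0.0008182  =>  V_1 = 0.01626 V
V_th = V_1 - V_2 = 0.01626 - 0 = 0.01626 V
Step 2 — R_th: zero the source — replace V1 by a short circuit (node 2 merges into node 0) — and find the resistance seen between A (node 1) and B (node 0).
Reduce the network between node 1 (A) and node 0 (B) by series/parallel combination:
  Rp1 = R1 ‖ R2 ‖ R3 (parallel, all between nodes 0 and 1) = 1/(1/11000 + 1/4300 + 1/20) = 19.87 Ω
R_th = 19.87 Ω

Final answer: V_th = 0.01626 V, R_th = 19.87 Ω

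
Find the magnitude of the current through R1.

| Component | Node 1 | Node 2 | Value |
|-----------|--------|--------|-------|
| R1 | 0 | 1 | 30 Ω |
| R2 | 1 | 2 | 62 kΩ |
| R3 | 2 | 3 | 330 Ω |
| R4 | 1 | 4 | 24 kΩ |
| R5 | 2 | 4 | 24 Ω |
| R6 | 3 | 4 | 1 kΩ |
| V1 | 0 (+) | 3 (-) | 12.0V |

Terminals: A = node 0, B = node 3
Nodal analysis, taking node 3 as the 0 V reference.
Source V1 fixes V_0 = 12 V.
KCL at each unknown node (sum of currents leaving = 0; resistances in Ω):
  Node 1: (V_1 - 12)/30 + (V_1 - V_2)/62000 + (V_1 - V_4)/24000 = 0
  Node 2: (V_2 - V_1)/62000 + (V_2 - 0)/330 + (V_2 - V_4)/24 = 0
  Node 4: (V_4 - V_1)/24000 + (V_4 - V_2)/24 + (V_4 - 0)/1000 = 0
Collecting terms (coefficients in siemens):
  0.03339·V_1 - 0.00001613·V_2 - 0.00004167·V_4 = 0.4
  0.04471·V_2 - 0.00001613·V_1 - 0.04167·V_4 = 0
  0.04271·V_4 - 0.00004167·V_1 - 0.04167·V_2 = 0
Solving these 3 simultaneous equations (Gaussian elimination) gives:
  V_1 = 11.98 V, V_2 = 0.1674 V, V_4 = 0.175 V
I_R1 = (V_0 - V_1)/R1 = (12 - 11.98)/30 = 0.0006824 A
|I_R1| = 0.0006824 A

Final answer: |I_R1| = 0.0006824 A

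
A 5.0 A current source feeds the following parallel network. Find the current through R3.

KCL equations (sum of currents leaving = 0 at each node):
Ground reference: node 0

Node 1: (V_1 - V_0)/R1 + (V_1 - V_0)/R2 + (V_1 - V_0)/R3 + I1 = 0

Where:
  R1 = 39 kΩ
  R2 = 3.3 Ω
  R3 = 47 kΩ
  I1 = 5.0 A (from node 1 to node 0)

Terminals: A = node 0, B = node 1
All resistors sit directly between nodes 0 and 1, so they are in parallel and share one voltage V; the full source current 5 A splits among them.
1/R_par = 1/39000 + 1/3.3 + 1/47000 = 0.3031 S  =>  R_par = 3.299 Ω
V = I × R_par = 5 × 3.299 = 16.5 V
I_R3 = V/R3 = 16.5/47000 = 0.000351 A

Final answer: 0.000351 A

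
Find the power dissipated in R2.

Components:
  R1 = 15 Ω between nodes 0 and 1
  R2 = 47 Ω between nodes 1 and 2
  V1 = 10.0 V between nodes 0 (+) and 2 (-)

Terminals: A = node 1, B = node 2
Nodal analysis, taking node 2 as the 0 V reference.
Source V1 fixes V_0 = 10 V.
KCL at each unknown node (sum of currents leaving = 0; resistances in Ω):
  Node 1: (V_1 - 10)/15 + (V_1 - 0)/47 = 0
Collecting terms: 0.08794 × V_1 = 0.6667  =>  V_1 = 7.581 V
I_R2 = (V_1 - V_2)/R2 = (7.581 - 0)/47 = 0.1613 A
P_R2 = I_R2² × R2 = (0.1613)² × 47 = 1.223 W

Final answer: 1.223 W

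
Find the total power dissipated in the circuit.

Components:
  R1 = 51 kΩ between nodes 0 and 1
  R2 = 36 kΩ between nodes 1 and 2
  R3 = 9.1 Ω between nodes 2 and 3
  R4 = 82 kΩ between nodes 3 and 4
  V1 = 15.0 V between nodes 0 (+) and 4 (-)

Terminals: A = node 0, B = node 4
Nodal analysis, taking node 4 as the 0 V reference.
Source V1 fixes V_0 = 15 V.
KCL at each unknown node (sum of currents leaving = 0; resistances in Ω):
  Node 1: (V_1 - 15)/51000 + (V_1 - V_2)/36000 = 0
  Node 2: (V_2 - V_1)/36000 + (V_2 - V_3)/9.1 = 0
  Node 3: (V_3 - V_2)/9.1 + (V_3 - 0)/82000 = 0
Collecting terms (coefficients in siemens):
  0.00004739·V_1 - 0.00002778·V_2 = 0.0002941
  0.1099·V_2 - 0.00002778·V_1 - 0.1099·V_3 = 0
  0.1099·V_3 - 0.1099·V_2 = 0
Solving these 3 simultaneous equations (Gaussian elimination) gives:
  V_1 = 10.47 V, V_2 = 7.279 V, V_3 = 7.278 V
Power in each resistor, P = (ΔV)²/R:
  P_R1 = (15 - 10.47)²/51000 = 0.0004017 W
  P_R2 = (10.47 - 7.279)²/36000 = 0.0002836 W
  P_R3 = (7.279 - 7.278)²/9.1 = 0.00000007168 W
  P_R4 = (7.278 - 0)²/82000 = 0.0006459 W
P_total = P_R1 + P_R2 + P_R3 + P_R4 = 0.001331 W

Final answer: 0.001331 W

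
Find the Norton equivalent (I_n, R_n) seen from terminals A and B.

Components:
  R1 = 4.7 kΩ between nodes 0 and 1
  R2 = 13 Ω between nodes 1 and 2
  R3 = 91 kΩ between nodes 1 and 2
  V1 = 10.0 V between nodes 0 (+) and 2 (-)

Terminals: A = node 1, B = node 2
Find the Thévenin equivalent first; then I_n = V_th/R_th and R_n = R_th.
Step 1 — V_th is the open-circuit voltage V_A - V_B (nothing connected across the terminals).
Nodal analysis, taking node 2 as the 0 V reference.
Source V1 fixes V_0 = 10 V.
KCL at each unknown node (sum of currents leaving = 0; resistances in Ω):
  Node 1: (V_1 - 10)/4700 + (V_1 - 0)/13 + (V_1 - 0)/91000 = 0
Collecting terms: 0.07715 × V_1 = 0.002128  =>  V_1 = 0.02758 V
V_th = V_1 - V_2 = 0.02758 - 0 = 0.02758 V
Step 2 — R_th: zero the source — replace V1 by a short circuit (node 2 merges into node 0) — and find the resistance seen between A (node 1) and B (node 0).
Reduce the network between node 1 (A) and node 0 (B) by series/parallel combination:
  Rp1 = R1 ‖ R2 ‖ R3 (parallel, all between nodes 0 and 1) = 1/(1/4700 + 1/13 + 1/91000) = 12.96 Ω
R_th = 12.96 Ω
I_n = V_th/R_th = 0.02758/12.96 = 0.002128 A, and R_n = R_th = 12.96 Ω

Final answer: I_n = 0.002128 A, R_n = 12.96 Ω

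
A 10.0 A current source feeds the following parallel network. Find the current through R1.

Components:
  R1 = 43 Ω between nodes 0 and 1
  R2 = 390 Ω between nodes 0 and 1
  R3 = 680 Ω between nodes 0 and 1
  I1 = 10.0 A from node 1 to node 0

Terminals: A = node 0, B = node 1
All resistors sit directly between nodes 0 and 1, so they are in parallel and share one voltage V; the full source current 10 A splits among them.
1/R_par = 1/43 + 1/390 + 1/680 = 0.02729 S  =>  R_par = 36.64 Ω
V = I × R_par = 10 × 36.64 = 366.4 V
I_R1 = V/R1 = 366.4/43 = 8.522 A

Final answer: 8.522 A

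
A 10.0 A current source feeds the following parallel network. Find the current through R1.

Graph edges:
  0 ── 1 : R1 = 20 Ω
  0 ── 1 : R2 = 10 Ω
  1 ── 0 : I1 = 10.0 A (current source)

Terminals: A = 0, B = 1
All resistors sit directly between nodes 0 and 1, so they are in parallel and share one voltage V; the full source current 10 A splits among them.
1/R_par = 1/20 + 1/10 = 0.15 S  =>  R_par = 6.667 Ω
V = I × R_par = 10 × 6.667 = 66.67 V
I_R1 = V/R1 = 66.67/20 = 3.333 A

Final answer: 3.333 A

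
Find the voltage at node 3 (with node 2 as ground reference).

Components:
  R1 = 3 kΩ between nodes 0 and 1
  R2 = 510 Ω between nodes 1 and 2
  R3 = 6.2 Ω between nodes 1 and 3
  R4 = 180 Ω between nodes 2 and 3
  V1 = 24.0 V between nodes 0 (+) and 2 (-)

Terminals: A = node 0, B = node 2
Nodal analysis, taking node 2 as the 0 V reference.
Source V1 fixes V_0 = 24 V.
KCL at each unknown node (sum of currents leaving = 0; resistances in Ω):
  Node 1: (V_1 - 24)/3000 + (V_1 - 0)/510 + (V_1 - V_3)/6.2 = 0
  Node 3: (V_3 - V_1)/6.2 + (V_3 - 0)/180 = 0
Collecting terms (coefficients in siemens):
  0.1636·V_1 - 0.1613·V_3 = 0.008
  0.1668·V_3 - 0.1613·V_1 = 0
Determinant D = (0.1636)(0.1668) - (-0.1613)(-0.1613) = 0.001279
V_1 = [(0.008)(0.1668) - (-0.1613)(0)]/D = 1.044 V
V_3 = [(0.1636)(0) - (0.008)(-0.1613)]/D = 1.009 V
The requested potential is V_3 = 1.009 V.

Final answer: V_3 = 1.009 V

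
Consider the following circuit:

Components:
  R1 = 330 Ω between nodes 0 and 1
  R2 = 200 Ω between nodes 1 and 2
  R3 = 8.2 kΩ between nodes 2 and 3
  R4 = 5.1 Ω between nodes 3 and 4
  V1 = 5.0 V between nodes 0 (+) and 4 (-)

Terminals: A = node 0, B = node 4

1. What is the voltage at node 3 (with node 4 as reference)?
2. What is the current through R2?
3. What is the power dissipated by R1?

Nodal analysis, taking node 4 as the 0 V reference.
Source V1 fixes V_0 = 5 V.
KCL at each unknown node (sum of currents leaving = 0; resistances in Ω):
  Node 1: (V_1 - 5)/330 + (V_1 - V_2)/200 = 0
  Node 2: (V_2 - V_1)/200 + (V_2 - V_3)/8200 = 0
  Node 3: (V_3 - V_2)/8200 + (V_3 - 0)/5.1 = 0
Collecting terms (coefficients in siemens):
  0.00803·V_1 - 0.005·V_2 = 0.01515
  0.005122·V_2 - 0.005·V_1 - 0.000122·V_3 = 0
  0.1962·V_3 - 0.000122·V_2 = 0
Solving these 3 simultaneous equations (Gaussian elimination) gives:
  V_1 = 4.811 V, V_2 = 4.697 V, V_3 = 0.002919 V
Part 1:
  Read off the nodal solution: V_3 = 0.002919 V
Part 2:
  I_R2 = (V_1 - V_2)/R2 = (4.811 - 4.697)/200 = 0.0005724 A
  Magnitude: I_R2 = 0.0005724 A
Part 3:
  I_R1 = (V_0 - V_1)/R1 = (5 - 4.811)/330 = 0.0005724 A
  P_R1 = I_R1² × R1 = (0.0005724)² × 330 = 0.0001081 W

Final answers:
1. V_3 = 0.002919 V
2. I_R2 = 0.0005724 A
3. P_R1 = 0.0001081 W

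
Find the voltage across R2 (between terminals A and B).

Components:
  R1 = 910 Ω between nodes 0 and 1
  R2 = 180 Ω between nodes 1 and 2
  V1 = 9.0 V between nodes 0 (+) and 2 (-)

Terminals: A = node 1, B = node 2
R1 and R2 are in series across V1 (node 0 → node 1 → node 2), and the output A–B is taken across R2, so this is a voltage divider.
Series current: I = V1/(R1 + R2) = 9/(910 + 180) = 9/1090 = 0.008257 A
V_R2 = I × R2 = V1 × R2/(R1 + R2) = 9 × 180/1090 = 1.486 V

Final answer: 1.486 V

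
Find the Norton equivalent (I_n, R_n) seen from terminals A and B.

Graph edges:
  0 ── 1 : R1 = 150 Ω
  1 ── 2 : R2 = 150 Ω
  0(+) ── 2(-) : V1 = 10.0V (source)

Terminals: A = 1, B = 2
Find the Thévenin equivalent first; then I_n = V_th/R_th and R_n = R_th.
Step 1 — V_th is the open-circuit voltage V_A - V_B (nothing connected across the terminals).
Nodal analysis, taking node 2 as the 0 V reference.
Source V1 fixes V_0 = 10 V.
KCL at each unknown node (sum of currents leaving = 0; resistances in Ω):
  Node 1: (V_1 - 10)/150 + (V_1 - 0)/150 = 0
Collecting terms: 0.01333 × V_1 = 0.06667  =>  V_1 = 5 V
V_th = V_1 - V_2 = 5 - 0 = 5 V
Step 2 — R_th: zero the source — replace V1 by a short circuit (node 2 merges into node 0) — and find the resistance seen between A (node 1) and B (node 0).
Reduce the network between node 1 (A) and node 0 (B) by series/parallel combination:
  Rp1 = R1 ‖ R2 (parallel, both between nodes 0 and 1) = 1/(1/150 + 1/150) = 75 Ω
R_th = 75 Ω
I_n = V_th/R_th = 5/75 = 0.06667 A, and R_n = R_th = 75 Ω

Final answer: I_n = 0.06667 A, R_n = 75 Ω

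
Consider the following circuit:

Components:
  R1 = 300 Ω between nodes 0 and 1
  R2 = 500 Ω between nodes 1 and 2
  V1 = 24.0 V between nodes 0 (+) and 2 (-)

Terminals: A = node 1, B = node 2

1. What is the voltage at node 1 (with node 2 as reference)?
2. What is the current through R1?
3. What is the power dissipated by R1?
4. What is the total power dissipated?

Nodal analysis, taking node 2 as the 0 V reference.
Source V1 fixes V_0 = 24 V.
KCL at each unknown node (sum of currents leaving = 0; resistances in Ω):
  Node 1: (V_1 - 24)/300 + (V_1 - 0)/500 = 0
Collecting terms: 0.005333 × V_1 = 0.08  =>  V_1 = 15 V
Part 1:
  Read off the nodal solution: V_1 = 15 V
Part 2:
  I_R1 = (V_0 - V_1)/R1 = (24 - 15)/300 = 0.03 A
  Magnitude: I_R1 = 0.03 A
Part 3:
  I_R1 = (V_0 - V_1)/R1 = (24 - 15)/300 = 0.03 A
  P_R1 = I_R1² × R1 = (0.03)² × 300 = 0.27 W
Part 4:
  Power in each resistor, P = (ΔV)²/R:
    P_R1 = (24 - 15)²/300 = 0.27 W
    P_R2 = (15 - 0)²/500 = 0.45 W
  P_total = P_R1 + P_R2 = 0.72 W

Final answers:
1. V_1 = 15 V
2. I_R1 = 0.03 A
3. P_R1 = 0.27 W
4. P_total = 0.72 W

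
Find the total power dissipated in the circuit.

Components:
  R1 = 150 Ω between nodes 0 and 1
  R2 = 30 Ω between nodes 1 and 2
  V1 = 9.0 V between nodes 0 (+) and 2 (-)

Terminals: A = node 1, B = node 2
Nodal analysis, taking node 2 as the 0 V reference.
Source V1 fixes V_0 = 9 V.
KCL at each unknown node (sum of currents leaving = 0; resistances in Ω):
  Node 1: (V_1 - 9)/150 + (V_1 - 0)/30 = 0
Collecting terms: 0.04 × V_1 = 0.06  =>  V_1 = 1.5 V
Power in each resistor, P = (ΔV)²/R:
  P_R1 = (9 - 1.5)²/150 = 0.375 W
  P_R2 = (1.5 - 0)²/30 = 0.075 W
P_total = P_R1 + P_R2 = 0.45 W

Final answer: 0.45 W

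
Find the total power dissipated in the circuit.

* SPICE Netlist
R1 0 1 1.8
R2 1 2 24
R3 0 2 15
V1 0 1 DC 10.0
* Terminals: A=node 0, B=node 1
Nodal analysis, taking node 1 as the 0 V reference.
Source V1 fixes V_0 = 10 V.
KCL at each unknown node (sum of currents leaving = 0; resistances in Ω):
  Node 2: (V_2 - 0)/24 + (V_2 - 10)/15 = 0
Collecting terms: 0.1083 × V_2 = 0.6667  =>  V_2 = 6.154 V
Power in each resistor, P = (ΔV)²/R:
  P_R1 = (10 - 0)²/1.8 = 55.56 W
  P_R2 = (0 - 6.154)²/24 = 1.578 W
  P_R3 = (10 - 6.154)²/15 = 0.9862 W
P_total = P_R1 + P_R2 + P_R3 = 58.12 W

Final answer: 58.12 W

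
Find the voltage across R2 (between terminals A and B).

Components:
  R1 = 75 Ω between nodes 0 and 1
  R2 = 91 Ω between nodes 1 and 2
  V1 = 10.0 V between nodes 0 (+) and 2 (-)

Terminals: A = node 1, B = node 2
R1 and R2 are in series across V1 (node 0 → node 1 → node 2), and the output A–B is taken across R2, so this is a voltage divider.
Series current: I = V1/(R1 + R2) = 10/(75 + 91) = 10/166 = 0.06024 A
V_R2 = I × R2 = V1 × R2/(R1 + R2) = 10 × 91/166 = 5.482 V

Final answer: 5.482 V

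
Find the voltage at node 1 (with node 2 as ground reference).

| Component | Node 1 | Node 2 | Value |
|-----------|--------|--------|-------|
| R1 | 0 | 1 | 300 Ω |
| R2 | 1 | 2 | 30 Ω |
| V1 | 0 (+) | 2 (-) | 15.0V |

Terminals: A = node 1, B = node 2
Nodal analysis, taking node 2 as the 0 V reference.
Source V1 fixes V_0 = 15 V.
KCL at each unknown node (sum of currents leaving = 0; resistances in Ω):
  Node 1: (V_1 - 15)/300 + (V_1 - 0)/30 = 0
Collecting terms: 0.03667 × V_1 = 0.05  =>  V_1 = 1.364 V
The requested potential is V_1 = 1.364 V.

Final answer: V_1 = 1.364 V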